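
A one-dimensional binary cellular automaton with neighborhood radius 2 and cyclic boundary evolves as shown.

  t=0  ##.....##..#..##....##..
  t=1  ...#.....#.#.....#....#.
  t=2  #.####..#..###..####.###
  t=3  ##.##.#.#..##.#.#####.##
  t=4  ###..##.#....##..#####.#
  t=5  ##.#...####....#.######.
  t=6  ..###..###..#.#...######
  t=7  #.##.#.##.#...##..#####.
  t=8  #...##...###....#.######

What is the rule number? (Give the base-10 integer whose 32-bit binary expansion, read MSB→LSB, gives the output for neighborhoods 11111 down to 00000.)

3996238228

  #####|#  b31=1 t=3,i=18
  ####.|#  b30=1 t=2,i=4
  ###.#|#  b29=1 t=2,i=0
  ###..|.  b28=0 t=2,i=5
  ##.##|#  b27=1 t=2,i=1
  ##.#.|#  b26=1 t=3,i=5
  ##..#|#  b25=1 t=0,i=9
  ##...|.  b24=0 t=0,i=2
  #.###|.  b23=0 t=2,i=2
  #.##.|.  b22=0 t=3,i=3
  #.#.#|#  b21=1 t=3,i=6
  #.#..|#  b20=1 t=1,i=11
  #..##|.  b19=0 t=0,i=13
  #..#.|.  b18=0 t=0,i=10
  #...#|.  b17=0 t=5,i=5
  #....|#  b16=1 t=0,i=3
  .####|#  b15=1 t=2,i=3
  .###.|#  b14=1 t=2,i=12
  .##.#|.  b13=0 t=3,i=4
  .##..|.  b12=0 t=0,i=1
  .#.##|.  b11=0 t=3,i=15
  .#.#.|.  b10=0 t=1,i=10
  .#..#|.  b9=0 t=0,i=12
  .#...|#  b8=1 t=1,i=4
  ..###|#  b7=1 t=2,i=11
  ..##.|.  b6=0 t=0,i=0
  ..#.#|.  b5=0 t=1,i=9
  ..#..|#  b4=1 t=0,i=11
  ...##|.  b3=0 t=0,i=6
  ...#.|#  b2=1 t=1,i=2
  ....#|.  b1=0 t=0,i=5
  .....|.  b0=0 t=0,i=4
  bits 11101110001100011100000110010100 = 3996238228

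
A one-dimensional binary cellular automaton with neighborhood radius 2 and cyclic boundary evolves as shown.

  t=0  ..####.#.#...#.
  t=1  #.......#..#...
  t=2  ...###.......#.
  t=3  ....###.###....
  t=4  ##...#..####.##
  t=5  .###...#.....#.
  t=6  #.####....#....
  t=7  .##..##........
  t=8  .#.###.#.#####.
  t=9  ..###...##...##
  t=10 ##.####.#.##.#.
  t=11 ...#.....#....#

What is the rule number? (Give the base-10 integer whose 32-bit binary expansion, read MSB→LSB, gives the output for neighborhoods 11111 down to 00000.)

327830593

  #####|.  b31=0 t=8,i=11
  ####.|.  b30=0 t=0,i=4
  ###.#|.  b29=0 t=0,i=5
  ###..|#  b28=1 t=2,i=5
  ##.##|.  b27=0 t=3,i=7
  ##.#.|.  b26=0 t=0,i=6
  ##..#|#  b25=1 t=7,i=3
  ##...|#  b24=1 t=2,i=6
  #.###|#  b23=1 t=3,i=8
  #.##.|.  b22=0 t=10,i=0
  #.#.#|.  b21=0 t=0,i=7
  #.#..|.  b20=0 t=0,i=9
  #..##|#  b19=1 t=4,i=7
  #..#.|.  b18=0 t=1,i=10
  #...#|#  b17=1 t=0,i=0
  #....|.  b16=0 t=1,i=2
  .####|.  b15=0 t=0,i=3
  .###.|#  b14=1 t=2,i=4
  .##.#|.  b13=0 t=10,i=1
  .##..|.  b12=0 t=7,i=2
  .#.##|#  b11=1 t=6,i=1
  .#.#.|#  b10=1 t=0,i=8
  .#..#|.  b9=0 t=1,i=9
  .#...|.  b8=0 t=0,i=10
  ..###|.  b7=0 t=0,i=2
  ..##.|#  b6=1 t=7,i=1
  ..#.#|.  b5=0 t=6,i=0
  ..#..|.  b4=0 t=0,i=13
  ...##|.  b3=0 t=0,i=1
  ...#.|.  b2=0 t=0,i=12
  ....#|.  b1=0 t=1,i=6
  .....|#  b0=1 t=1,i=3
  bits 00010011100010100100110001000001 = 327830593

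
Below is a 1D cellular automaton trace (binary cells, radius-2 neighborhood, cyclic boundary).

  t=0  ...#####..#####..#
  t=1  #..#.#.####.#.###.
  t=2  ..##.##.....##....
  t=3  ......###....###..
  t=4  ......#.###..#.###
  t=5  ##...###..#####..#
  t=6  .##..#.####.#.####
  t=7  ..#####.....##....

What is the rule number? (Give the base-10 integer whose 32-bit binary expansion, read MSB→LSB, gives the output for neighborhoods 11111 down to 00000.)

2469206436

  nb #####: next=#  (t=0,i=5, bit31=1)
  nb ####.: next=.  (t=0,i=6, bit30=0)
  nb ###.#: next=.  (t=1,i=10, bit29=0)
  nb ###..: next=#  (t=0,i=7, bit28=1)
  nb ##.##: next=.  (t=2,i=4, bit27=0)
  nb ##.#.: next=.  (t=1,i=11, bit26=0)
  nb ##..#: next=#  (t=0,i=8, bit25=1)
  nb ##...: next=#  (t=2,i=7, bit24=1)
  nb #.###: next=.  (t=1,i=7, bit23=0)
  nb #.##.: next=.  (t=2,i=5, bit22=0)
  nb #.#.#: next=#  (t=1,i=5, bit21=1)
  nb #.#..: next=.  (t=1,i=0, bit20=0)
  nb #..##: next=#  (t=0,i=9, bit19=1)
  nb #..#.: next=#  (t=0,i=16, bit18=1)
  nb #...#: next=.  (t=0,i=1, bit17=0)
  nb #....: next=#  (t=2,i=8, bit16=1)
  nb .####: next=.  (t=0,i=4, bit15=0)
  nb .###.: next=.  (t=1,i=15, bit14=0)
  nb .##.#: next=.  (t=2,i=3, bit13=0)
  nb .##..: next=#  (t=2,i=6, bit12=1)
  nb .#.##: next=#  (t=1,i=6, bit11=1)
  nb .#.#.: next=.  (t=1,i=4, bit10=0)
  nb .#..#: next=.  (t=1,i=1, bit9=0)
  nb .#...: next=#  (t=0,i=0, bit8=1)
  nb ..###: next=#  (t=0,i=3, bit7=1)
  nb ..##.: next=.  (t=2,i=2, bit6=0)
  nb ..#.#: next=#  (t=1,i=3, bit5=1)
  nb ..#..: next=.  (t=0,i=17, bit4=0)
  nb ...##: next=.  (t=0,i=2, bit3=0)
  nb ...#.: next=#  (t=4,i=5, bit2=1)
  nb ....#: next=.  (t=2,i=0, bit1=0)
  nb .....: next=.  (t=2,i=9, bit0=0)
  bits 10010011001011010001100110100100 = 2469206436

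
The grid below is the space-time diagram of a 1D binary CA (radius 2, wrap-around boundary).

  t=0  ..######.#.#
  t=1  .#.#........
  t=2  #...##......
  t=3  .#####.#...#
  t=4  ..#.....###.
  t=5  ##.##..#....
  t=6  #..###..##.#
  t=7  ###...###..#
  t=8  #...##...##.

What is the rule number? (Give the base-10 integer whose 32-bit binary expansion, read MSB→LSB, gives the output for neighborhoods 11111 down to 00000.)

  ##### -> .   bit 31 = 0  t=0,i=4
  ####. -> .   bit 30 = 0  t=0,i=6
  ###.# -> .   bit 29 = 0  t=0,i=7
  ###.. -> .   bit 28 = 0  t=4,i=10
  ##.## -> .   bit 27 = 0  t=5,i=2
  ##.#. -> .   bit 26 = 0  t=0,i=8
  ##..# -> #   bit 25 = 1  t=5,i=5
  ##... -> .   bit 24 = 0  t=2,i=6
  #.### -> .   bit 23 = 0  t=3,i=1
  #.##. -> #   bit 22 = 1  t=5,i=3
  #.#.# -> .   bit 21 = 0  t=0,i=9
  #.#.. -> .   bit 20 = 0  t=0,i=11
  #..## -> #   bit 19 = 1  t=0,i=1
  #..#. -> .   bit 18 = 0  t=5,i=6
  #...# -> #   bit 17 = 1  t=2,i=2
  #.... -> #   bit 16 = 1  t=1,i=5
  .#### -> #   bit 15 = 1  t=0,i=3
  .###. -> .   bit 14 = 0  t=4,i=9
  .##.# -> .   bit 13 = 0  t=5,i=1
  .##.. -> #   bit 12 = 1  t=2,i=5
  .#.## -> .   bit 11 = 0  t=3,i=0
  .#.#. -> .   bit 10 = 0  t=0,i=10
  .#..# -> .   bit 9 = 0  t=0,i=0
  .#... -> #   bit 8 = 1  t=1,i=4
  ..### -> .   bit 7 = 0  t=0,i=2
  ..##. -> #   bit 6 = 1  t=2,i=4
  ..#.# -> .   bit 5 = 0  t=1,i=1
  ..#.. -> .   bit 4 = 0  t=2,i=0
  ...## -> #   bit 3 = 1  t=2,i=3
  ...#. -> #   bit 2 = 1  t=1,i=0
  ....# -> .   bit 1 = 0  t=1,i=11
  ..... -> .   bit 0 = 0  t=1,i=6
  bits 00000010010010111001000101001100 = 38506828

38506828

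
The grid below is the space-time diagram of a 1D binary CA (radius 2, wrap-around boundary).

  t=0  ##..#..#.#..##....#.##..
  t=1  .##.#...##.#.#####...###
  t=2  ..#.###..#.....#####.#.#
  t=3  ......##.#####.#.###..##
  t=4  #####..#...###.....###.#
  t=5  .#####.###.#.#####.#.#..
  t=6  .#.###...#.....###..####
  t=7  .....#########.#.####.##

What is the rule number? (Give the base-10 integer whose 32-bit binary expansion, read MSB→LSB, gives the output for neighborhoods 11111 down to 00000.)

  nb #####: next=#  (t=1,i=15, bit31=1)
  nb ####.: next=#  (t=1,i=16, bit30=1)
  nb ###.#: next=#  (t=1,i=23, bit29=1)
  nb ###..: next=#  (t=1,i=17, bit28=1)
  nb ##.##: next=.  (t=1,i=0, bit27=0)
  nb ##.#.: next=.  (t=1,i=3, bit26=0)
  nb ##..#: next=#  (t=0,i=2, bit25=1)
  nb ##...: next=#  (t=0,i=14, bit24=1)
  nb #.###: next=.  (t=1,i=13, bit23=0)
  nb #.##.: next=.  (t=0,i=20, bit22=0)
  nb #.#.#: next=.  (t=1,i=11, bit21=0)
  nb #.#..: next=#  (t=0,i=9, bit20=1)
  nb #..##: next=#  (t=0,i=11, bit19=1)
  nb #..#.: next=.  (t=0,i=3, bit18=0)
  nb #...#: next=#  (t=1,i=6, bit17=1)
  nb #....: next=#  (t=0,i=15, bit16=1)
  nb .####: next=.  (t=1,i=14, bit15=0)
  nb .###.: next=.  (t=1,i=22, bit14=0)
  nb .##.#: next=#  (t=1,i=2, bit13=1)
  nb .##..: next=#  (t=0,i=1, bit12=1)
  nb .#.##: next=.  (t=0,i=19, bit11=0)
  nb .#.#.: next=#  (t=0,i=8, bit10=1)
  nb .#..#: next=.  (t=0,i=5, bit9=0)
  nb .#...: next=#  (t=1,i=5, bit8=1)
  nb ..###: next=#  (t=1,i=21, bit7=1)
  nb ..##.: next=.  (t=0,i=0, bit6=0)
  nb ..#.#: next=.  (t=0,i=7, bit5=0)
  nb ..#..: next=#  (t=0,i=4, bit4=1)
  nb ...##: next=.  (t=1,i=7, bit3=0)
  nb ...#.: next=#  (t=0,i=17, bit2=1)
  nb ....#: next=#  (t=0,i=16, bit1=1)
  nb .....: next=#  (t=2,i=12, bit0=1)
  bits 11110011000110110011010110010111 = 4078646679

4078646679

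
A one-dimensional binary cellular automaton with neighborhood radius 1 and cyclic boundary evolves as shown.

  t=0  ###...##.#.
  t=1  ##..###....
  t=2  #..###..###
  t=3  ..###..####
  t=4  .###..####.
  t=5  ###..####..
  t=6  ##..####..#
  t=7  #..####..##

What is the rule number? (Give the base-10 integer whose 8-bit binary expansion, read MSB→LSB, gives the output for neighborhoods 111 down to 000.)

  nb ###: next=#  (t=0,i=1, bit7=1)
  nb ##.: next=.  (t=0,i=2, bit6=0)
  nb #.#: next=.  (t=0,i=8, bit5=0)
  nb #..: next=.  (t=0,i=3, bit4=0)
  nb .##: next=#  (t=0,i=0, bit3=1)
  nb .#.: next=.  (t=0,i=9, bit2=0)
  nb ..#: next=#  (t=0,i=5, bit1=1)
  nb ...: next=#  (t=0,i=4, bit0=1)
  bits 10001011 = 139

139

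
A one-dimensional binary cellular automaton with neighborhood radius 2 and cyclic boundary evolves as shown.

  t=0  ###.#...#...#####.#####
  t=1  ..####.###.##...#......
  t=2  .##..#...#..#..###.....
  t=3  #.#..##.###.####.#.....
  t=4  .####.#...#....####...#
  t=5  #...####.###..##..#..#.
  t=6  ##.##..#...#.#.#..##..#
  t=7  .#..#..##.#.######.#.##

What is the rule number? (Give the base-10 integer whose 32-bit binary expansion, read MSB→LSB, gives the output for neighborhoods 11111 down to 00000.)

876101532

  #####|.  b31=0 t=0,i=0
  ####.|.  b30=0 t=0,i=1
  ###.#|#  b29=1 t=0,i=2
  ###..|#  b28=1 t=2,i=17
  ##.##|.  b27=0 t=0,i=17
  ##.#.|#  b26=1 t=0,i=3
  ##..#|.  b25=0 t=2,i=3
  ##...|.  b24=0 t=1,i=13
  #.###|.  b23=0 t=0,i=18
  #.##.|.  b22=0 t=1,i=11
  #.#.#|#  b21=1 t=6,i=13
  #.#..|#  b20=1 t=0,i=4
  #..##|#  b19=1 t=2,i=14
  #..#.|.  b18=0 t=2,i=4
  #...#|.  b17=0 t=0,i=6
  #....|.  b16=0 t=1,i=18
  .####|.  b15=0 t=0,i=13
  .###.|.  b14=0 t=1,i=8
  .##.#|#  b13=1 t=3,i=6
  .##..|#  b12=1 t=1,i=12
  .#.##|#  b11=1 t=4,i=0
  .#.#.|#  b10=1 t=3,i=1
  .#..#|#  b9=1 t=2,i=10
  .#...|#  b8=1 t=0,i=5
  ..###|#  b7=1 t=0,i=12
  ..##.|.  b6=0 t=2,i=1
  ..#.#|.  b5=0 t=3,i=0
  ..#..|#  b4=1 t=0,i=8
  ...##|#  b3=1 t=0,i=11
  ...#.|#  b2=1 t=0,i=7
  ....#|.  b1=0 t=1,i=0
  .....|.  b0=0 t=1,i=19
  bits 00110100001110000011111110011100 = 876101532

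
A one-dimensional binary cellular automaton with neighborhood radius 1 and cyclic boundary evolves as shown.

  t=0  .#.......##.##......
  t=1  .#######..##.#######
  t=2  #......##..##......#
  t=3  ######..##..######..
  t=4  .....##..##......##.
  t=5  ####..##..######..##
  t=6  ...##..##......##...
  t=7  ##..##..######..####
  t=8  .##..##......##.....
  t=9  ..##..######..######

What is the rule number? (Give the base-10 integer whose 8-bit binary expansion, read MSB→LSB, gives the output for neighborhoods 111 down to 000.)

117

  ###|.  b7=0 t=1,i=2
  ##.|#  b6=1 t=0,i=10
  #.#|#  b5=1 t=0,i=11
  #..|#  b4=1 t=0,i=2
  .##|.  b3=0 t=0,i=9
  .#.|#  b2=1 t=0,i=1
  ..#|.  b1=0 t=0,i=0
  ...|#  b0=1 t=0,i=3
  bits 01110101 = 117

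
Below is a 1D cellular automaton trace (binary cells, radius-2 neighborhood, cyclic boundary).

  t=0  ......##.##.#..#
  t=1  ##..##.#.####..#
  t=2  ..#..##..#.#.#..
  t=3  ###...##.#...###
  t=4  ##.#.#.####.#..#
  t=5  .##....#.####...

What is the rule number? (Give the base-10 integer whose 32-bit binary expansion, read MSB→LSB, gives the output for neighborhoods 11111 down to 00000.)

  ##### -> #   bit 31 = 1  t=3,i=0
  ####. -> #   bit 30 = 1  t=1,i=11
  ###.# -> #   bit 29 = 1  t=4,i=1
  ###.. -> .   bit 28 = 0  t=1,i=1
  ##.## -> .   bit 27 = 0  t=0,i=8
  ##.#. -> #   bit 26 = 1  t=0,i=11
  ##..# -> #   bit 25 = 1  t=1,i=2
  ##... -> #   bit 24 = 1  t=3,i=3
  #.### -> #   bit 23 = 1  t=1,i=9
  #.##. -> #   bit 22 = 1  t=0,i=9
  #.#.# -> .   bit 21 = 0  t=1,i=7
  #.#.. -> #   bit 20 = 1  t=0,i=12
  #..## -> .   bit 19 = 0  t=1,i=3
  #..#. -> .   bit 18 = 0  t=0,i=14
  #...# -> .   bit 17 = 0  t=3,i=4
  #.... -> #   bit 16 = 1  t=0,i=1
  .#### -> .   bit 15 = 0  t=1,i=10
  .###. -> .   bit 14 = 0  t=1,i=0
  .##.# -> #   bit 13 = 1  t=0,i=7
  .##.. -> #   bit 12 = 1  t=2,i=6
  .#.## -> .   bit 11 = 0  t=1,i=8
  .#.#. -> .   bit 10 = 0  t=2,i=10
  .#..# -> .   bit 9 = 0  t=0,i=13
  .#... -> #   bit 8 = 1  t=0,i=0
  ..### -> .   bit 7 = 0  t=1,i=15
  ..##. -> .   bit 6 = 0  t=0,i=6
  ..#.# -> #   bit 5 = 1  t=2,i=9
  ..#.. -> #   bit 4 = 1  t=0,i=15
  ...## -> #   bit 3 = 1  t=0,i=5
  ...#. -> #   bit 2 = 1  t=2,i=1
  ....# -> #   bit 1 = 1  t=0,i=4
  ..... -> .   bit 0 = 0  t=0,i=2
  bits 11100111110100010011000100111110 = 3889246526

3889246526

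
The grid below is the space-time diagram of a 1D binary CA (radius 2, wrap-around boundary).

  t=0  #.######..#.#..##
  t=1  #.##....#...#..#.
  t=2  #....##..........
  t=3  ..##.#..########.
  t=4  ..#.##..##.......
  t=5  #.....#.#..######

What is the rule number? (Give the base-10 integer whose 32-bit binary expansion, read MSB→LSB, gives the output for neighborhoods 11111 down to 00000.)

  ##### -> .   bit 31 = 0  t=0,i=4
  ####. -> .   bit 30 = 0  t=0,i=6
  ###.# -> #   bit 29 = 1  t=0,i=0
  ###.. -> .   bit 28 = 0  t=0,i=7
  ##.## -> .   bit 27 = 0  t=0,i=1
  ##.#. -> #   bit 26 = 1  t=3,i=4
  ##..# -> #   bit 25 = 1  t=0,i=8
  ##... -> .   bit 24 = 0  t=1,i=4
  #.### -> #   bit 23 = 1  t=0,i=2
  #.##. -> .   bit 22 = 0  t=1,i=2
  #.#.# -> #   bit 21 = 1  t=1,i=0
  #.#.. -> #   bit 20 = 1  t=0,i=12
  #..## -> .   bit 19 = 0  t=0,i=14
  #..#. -> .   bit 18 = 0  t=0,i=9
  #...# -> .   bit 17 = 0  t=1,i=10
  #.... -> #   bit 16 = 1  t=1,i=5
  .#### -> #   bit 15 = 1  t=0,i=3
  .###. -> .   bit 14 = 0  t=0,i=16
  .##.# -> .   bit 13 = 0  t=3,i=3
  .##.. -> .   bit 12 = 0  t=1,i=3
  .#.## -> .   bit 11 = 0  t=1,i=1
  .#.#. -> .   bit 10 = 0  t=0,i=11
  .#..# -> .   bit 9 = 0  t=0,i=13
  .#... -> .   bit 8 = 0  t=1,i=9
  ..### -> #   bit 7 = 1  t=0,i=15
  ..##. -> #   bit 6 = 1  t=2,i=5
  ..#.# -> .   bit 5 = 0  t=0,i=10
  ..#.. -> .   bit 4 = 0  t=1,i=8
  ...## -> .   bit 3 = 0  t=2,i=4
  ...#. -> .   bit 2 = 0  t=1,i=7
  ....# -> #   bit 1 = 1  t=1,i=6
  ..... -> #   bit 0 = 1  t=2,i=9
  bits 00100110101100011000000011000011 = 649167043

649167043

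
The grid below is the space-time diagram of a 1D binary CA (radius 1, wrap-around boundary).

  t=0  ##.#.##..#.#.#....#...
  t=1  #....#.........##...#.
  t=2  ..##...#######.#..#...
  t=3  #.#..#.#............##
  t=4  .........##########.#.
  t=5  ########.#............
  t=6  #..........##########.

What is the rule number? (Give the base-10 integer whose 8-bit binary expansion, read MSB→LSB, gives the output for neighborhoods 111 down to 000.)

9

  ### -> .   bit 7 = 0  t=2,i=8
  ##. -> .   bit 6 = 0  t=0,i=1
  #.# -> .   bit 5 = 0  t=0,i=2
  #.. -> .   bit 4 = 0  t=0,i=7
  .## -> #   bit 3 = 1  t=0,i=0
  .#. -> .   bit 2 = 0  t=0,i=3
  ..# -> .   bit 1 = 0  t=0,i=8
  ... -> #   bit 0 = 1  t=0,i=15
  bits 00001001 = 9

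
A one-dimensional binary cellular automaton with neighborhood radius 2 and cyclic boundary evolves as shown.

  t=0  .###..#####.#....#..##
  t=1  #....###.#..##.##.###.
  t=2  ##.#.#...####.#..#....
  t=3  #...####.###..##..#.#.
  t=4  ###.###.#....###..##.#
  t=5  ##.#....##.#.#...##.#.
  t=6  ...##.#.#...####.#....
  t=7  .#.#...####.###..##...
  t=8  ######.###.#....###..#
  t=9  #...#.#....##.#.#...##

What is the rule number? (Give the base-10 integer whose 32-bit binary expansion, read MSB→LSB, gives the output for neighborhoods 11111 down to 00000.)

  #####|.  b31=0 t=0,i=8
  ####.|#  b30=1 t=0,i=9
  ###.#|.  b29=0 t=0,i=10
  ###..|.  b28=0 t=0,i=3
  ##.##|#  b27=1 t=0,i=0
  ##.#.|.  b26=0 t=0,i=11
  ##..#|.  b25=0 t=0,i=4
  ##...|.  b24=0 t=7,i=19
  #.###|.  b23=0 t=0,i=1
  #.##.|.  b22=0 t=1,i=15
  #.#.#|.  b21=0 t=2,i=3
  #.#..|#  b20=1 t=0,i=12
  #..##|#  b19=1 t=0,i=5
  #..#.|.  b18=0 t=2,i=16
  #...#|#  b17=1 t=2,i=7
  #....|.  b16=0 t=0,i=14
  .####|#  b15=1 t=0,i=7
  .###.|.  b14=0 t=0,i=2
  .##.#|.  b13=0 t=0,i=21
  .##..|#  b12=1 t=3,i=15
  .#.##|.  b11=0 t=5,i=21
  .#.#.|#  b10=1 t=2,i=4
  .#..#|#  b9=1 t=0,i=18
  .#...|#  b8=1 t=0,i=13
  ..###|#  b7=1 t=0,i=6
  ..##.|#  b6=1 t=0,i=20
  ..#.#|#  b5=1 t=3,i=18
  ..#..|.  b4=0 t=0,i=17
  ...##|.  b3=0 t=1,i=4
  ...#.|#  b2=1 t=0,i=16
  ....#|#  b1=1 t=0,i=15
  .....|.  b0=0 t=6,i=0
  bits 01001000000110101001011111100110 = 1209702374

1209702374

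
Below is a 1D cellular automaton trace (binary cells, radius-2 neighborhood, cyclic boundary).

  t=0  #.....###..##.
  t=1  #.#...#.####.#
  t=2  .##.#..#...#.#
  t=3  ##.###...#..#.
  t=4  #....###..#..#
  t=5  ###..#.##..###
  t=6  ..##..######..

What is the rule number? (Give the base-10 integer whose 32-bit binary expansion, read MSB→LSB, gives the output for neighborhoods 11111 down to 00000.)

  [31] ##### => .  t=5,i=0
  [30] ####. => .  t=1,i=10
  [29] ###.# => #  t=1,i=11
  [28] ###.. => #  t=0,i=8
  [27] ##.## => .  t=1,i=12
  [26] ##.#. => #  t=0,i=13
  [25] ##..# => #  t=0,i=9
  [24] ##... => #  t=3,i=6
  [23] #.### => .  t=1,i=8
  [22] #.##. => #  t=1,i=13
  [21] #.#.# => .  t=2,i=13
  [20] #.#.. => #  t=0,i=0
  [19] #..## => #  t=0,i=10
  [18] #..#. => .  t=2,i=6
  [17] #...# => #  t=1,i=4
  [16] #.... => #  t=0,i=2
  [15] .#### => .  t=1,i=9
  [14] .###. => .  t=0,i=7
  [13] .##.# => .  t=0,i=12
  [12] .##.. => #  t=4,i=0
  [11] .#.## => #  t=1,i=7
  [10] .#.#. => #  t=2,i=12
  [9] .#..# => #  t=2,i=5
  [8] .#... => .  t=0,i=1
  [7] ..### => #  t=0,i=6
  [6] ..##. => #  t=0,i=11
  [5] ..#.# => .  t=1,i=6
  [4] ..#.. => .  t=2,i=7
  [3] ...## => .  t=0,i=5
  [2] ...#. => .  t=1,i=5
  [1] ....# => .  t=0,i=4
  [0] ..... => .  t=0,i=3
  bits 00110111010110110001111011000000 = 928718528

928718528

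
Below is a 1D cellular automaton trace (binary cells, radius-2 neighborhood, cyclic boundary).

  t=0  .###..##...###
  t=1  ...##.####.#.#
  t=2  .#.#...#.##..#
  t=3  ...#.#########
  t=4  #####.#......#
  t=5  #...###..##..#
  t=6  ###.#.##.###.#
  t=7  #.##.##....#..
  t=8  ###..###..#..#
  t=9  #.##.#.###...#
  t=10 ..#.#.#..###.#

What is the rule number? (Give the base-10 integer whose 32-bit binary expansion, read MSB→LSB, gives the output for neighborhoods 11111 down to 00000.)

928422117

  #####|.  b31=0 t=3,i=7
  ####.|.  b30=0 t=1,i=8
  ###.#|#  b29=1 t=0,i=13
  ###..|#  b28=1 t=0,i=3
  ##.##|.  b27=0 t=0,i=0
  ##.#.|#  b26=1 t=1,i=10
  ##..#|#  b25=1 t=0,i=4
  ##...|#  b24=1 t=0,i=8
  #.###|.  b23=0 t=0,i=1
  #.##.|#  b22=1 t=2,i=9
  #.#.#|.  b21=0 t=1,i=11
  #.#..|#  b20=1 t=1,i=13
  #..##|.  b19=0 t=0,i=5
  #..#.|#  b18=1 t=2,i=12
  #...#|#  b17=1 t=0,i=9
  #....|.  b16=0 t=4,i=8
  .####|#  b15=1 t=1,i=7
  .###.|.  b14=0 t=0,i=2
  .##.#|.  b13=0 t=1,i=4
  .##..|#  b12=1 t=0,i=7
  .#.##|#  b11=1 t=2,i=8
  .#.#.|.  b10=0 t=1,i=12
  .#..#|.  b9=0 t=7,i=12
  .#...|.  b8=0 t=1,i=0
  ..###|#  b7=1 t=0,i=11
  ..##.|#  b6=1 t=0,i=6
  ..#.#|#  b5=1 t=2,i=7
  ..#..|.  b4=0 t=7,i=11
  ...##|.  b3=0 t=0,i=10
  ...#.|#  b2=1 t=2,i=6
  ....#|.  b1=0 t=4,i=11
  .....|#  b0=1 t=4,i=9
  bits 00110111010101101001100011100101 = 928422117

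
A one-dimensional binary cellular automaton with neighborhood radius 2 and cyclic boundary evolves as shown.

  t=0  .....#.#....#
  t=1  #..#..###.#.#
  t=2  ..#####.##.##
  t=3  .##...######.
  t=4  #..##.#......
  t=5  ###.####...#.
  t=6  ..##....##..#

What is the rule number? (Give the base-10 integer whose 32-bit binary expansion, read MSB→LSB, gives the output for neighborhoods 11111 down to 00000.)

  #####|.  b31=0 t=2,i=4
  ####.|.  b30=0 t=2,i=5
  ###.#|#  b29=1 t=1,i=8
  ###..|.  b28=0 t=3,i=11
  ##.##|#  b27=1 t=2,i=7
  ##.#.|#  b26=1 t=1,i=9
  ##..#|.  b25=0 t=1,i=1
  ##...|#  b24=1 t=3,i=3
  #.###|.  b23=0 t=5,i=0
  #.##.|#  b22=1 t=1,i=12
  #.#.#|.  b21=0 t=1,i=10
  #.#..|#  b20=1 t=0,i=7
  #..##|#  b19=1 t=1,i=5
  #..#.|#  b18=1 t=1,i=2
  #...#|#  b17=1 t=3,i=4
  #....|.  b16=0 t=0,i=1
  .####|.  b15=0 t=2,i=3
  .###.|.  b14=0 t=1,i=7
  .##.#|#  b13=1 t=2,i=9
  .##..|.  b12=0 t=1,i=0
  .#.##|#  b11=1 t=1,i=11
  .#.#.|#  b10=1 t=0,i=6
  .#..#|#  b9=1 t=1,i=4
  .#...|#  b8=1 t=0,i=0
  ..###|#  b7=1 t=1,i=6
  ..##.|.  b6=0 t=3,i=1
  ..#.#|.  b5=0 t=0,i=5
  ..#..|#  b4=1 t=0,i=12
  ...##|.  b3=0 t=3,i=5
  ...#.|.  b2=0 t=0,i=4
  ....#|#  b1=1 t=0,i=3
  .....|.  b0=0 t=0,i=2
  bits 00101101010111100010111110010010 = 761147282

761147282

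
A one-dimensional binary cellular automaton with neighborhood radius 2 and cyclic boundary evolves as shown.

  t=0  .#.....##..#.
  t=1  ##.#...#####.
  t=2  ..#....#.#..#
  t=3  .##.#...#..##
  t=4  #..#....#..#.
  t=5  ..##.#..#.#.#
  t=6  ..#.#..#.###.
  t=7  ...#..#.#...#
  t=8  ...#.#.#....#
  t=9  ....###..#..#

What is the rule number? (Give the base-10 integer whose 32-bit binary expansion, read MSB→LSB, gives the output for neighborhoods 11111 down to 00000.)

  [31] ##### => #  t=1,i=9
  [30] ####. => .  t=1,i=10
  [29] ###.# => .  t=1,i=11
  [28] ###.. => .  t=6,i=11
  [27] ##.## => #  t=1,i=12
  [26] ##.#. => #  t=1,i=2
  [25] ##..# => #  t=0,i=9
  [24] ##... => #  t=6,i=12
  [23] #.### => .  t=6,i=9
  [22] #.##. => .  t=1,i=0
  [21] #.#.# => #  t=5,i=10
  [20] #.#.. => .  t=1,i=3
  [19] #..## => .  t=3,i=10
  [18] #..#. => #  t=0,i=0
  [17] #...# => .  t=1,i=5
  [16] #.... => #  t=0,i=3
  [15] .#### => .  t=1,i=8
  [14] .###. => .  t=6,i=10
  [13] .##.# => .  t=1,i=1
  [12] .##.. => #  t=0,i=8
  [11] .#.## => #  t=6,i=8
  [10] .#.#. => #  t=2,i=8
  [9] .#..# => .  t=0,i=12
  [8] .#... => .  t=0,i=2
  [7] ..### => #  t=1,i=7
  [6] ..##. => #  t=0,i=7
  [5] ..#.# => .  t=2,i=7
  [4] ..#.. => #  t=0,i=1
  [3] ...## => .  t=0,i=6
  [2] ...#. => .  t=2,i=6
  [1] ....# => .  t=0,i=5
  [0] ..... => .  t=0,i=4
  bits 10001111001001010001110011010000 = 2401574096

2401574096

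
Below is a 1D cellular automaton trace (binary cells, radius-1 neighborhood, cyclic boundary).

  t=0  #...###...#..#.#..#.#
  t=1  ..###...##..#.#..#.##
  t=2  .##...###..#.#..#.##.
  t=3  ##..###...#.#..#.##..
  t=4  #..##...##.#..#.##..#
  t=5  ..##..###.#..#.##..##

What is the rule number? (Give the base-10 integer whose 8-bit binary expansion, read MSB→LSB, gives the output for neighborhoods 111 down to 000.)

  [7] ### => .  t=0,i=5
  [6] ##. => .  t=0,i=0
  [5] #.# => #  t=0,i=14
  [4] #.. => .  t=0,i=1
  [3] .## => #  t=0,i=4
  [2] .#. => .  t=0,i=10
  [1] ..# => #  t=0,i=3
  [0] ... => #  t=0,i=2
  bits 00101011 = 43

43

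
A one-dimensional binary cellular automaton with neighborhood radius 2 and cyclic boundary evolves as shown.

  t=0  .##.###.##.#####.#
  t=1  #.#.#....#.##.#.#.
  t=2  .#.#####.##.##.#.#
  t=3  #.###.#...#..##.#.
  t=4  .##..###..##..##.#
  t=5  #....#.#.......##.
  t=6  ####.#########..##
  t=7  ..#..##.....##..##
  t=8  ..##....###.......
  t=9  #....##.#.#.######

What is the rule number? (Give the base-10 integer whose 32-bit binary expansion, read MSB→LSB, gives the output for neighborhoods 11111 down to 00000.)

  ##### -> .   bit 31 = 0  t=0,i=13
  ####. -> #   bit 30 = 1  t=0,i=14
  ###.# -> .   bit 29 = 0  t=0,i=6
  ###.. -> #   bit 28 = 1  t=4,i=7
  ##.## -> .   bit 27 = 0  t=0,i=3
  ##.#. -> #   bit 26 = 1  t=0,i=16
  ##..# -> .   bit 25 = 0  t=4,i=3
  ##... -> .   bit 24 = 0  t=7,i=7
  #.### -> #   bit 23 = 1  t=0,i=4
  #.##. -> .   bit 22 = 0  t=0,i=1
  #.#.# -> .   bit 21 = 0  t=0,i=17
  #.#.. -> #   bit 20 = 1  t=1,i=4
  #..## -> .   bit 19 = 0  t=3,i=12
  #..#. -> .   bit 18 = 0  t=7,i=1
  #...# -> .   bit 17 = 0  t=3,i=8
  #.... -> #   bit 16 = 1  t=1,i=6
  .#### -> #   bit 15 = 1  t=0,i=12
  .###. -> .   bit 14 = 0  t=0,i=5
  .##.# -> #   bit 13 = 1  t=0,i=2
  .##.. -> .   bit 12 = 0  t=4,i=2
  .#.## -> #   bit 11 = 1  t=0,i=0
  .#.#. -> #   bit 10 = 1  t=1,i=1
  .#..# -> #   bit 9 = 1  t=3,i=11
  .#... -> #   bit 8 = 1  t=1,i=5
  ..### -> #   bit 7 = 1  t=4,i=5
  ..##. -> .   bit 6 = 0  t=3,i=13
  ..#.# -> #   bit 5 = 1  t=1,i=9
  ..#.. -> #   bit 4 = 1  t=3,i=10
  ...## -> .   bit 3 = 0  t=5,i=14
  ...#. -> .   bit 2 = 0  t=1,i=8
  ....# -> #   bit 1 = 1  t=1,i=7
  ..... -> #   bit 0 = 1  t=5,i=10
  bits 01010100100100011010111110110011 = 1418833843

1418833843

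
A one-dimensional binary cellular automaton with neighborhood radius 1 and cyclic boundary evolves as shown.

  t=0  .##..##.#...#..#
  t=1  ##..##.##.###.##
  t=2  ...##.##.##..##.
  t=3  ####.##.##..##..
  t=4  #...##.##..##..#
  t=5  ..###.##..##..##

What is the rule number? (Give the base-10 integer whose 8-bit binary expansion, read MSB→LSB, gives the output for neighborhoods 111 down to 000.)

  [7] ### => .  t=1,i=0
  [6] ##. => .  t=0,i=2
  [5] #.# => #  t=0,i=0
  [4] #.. => .  t=0,i=3
  [3] .## => #  t=0,i=1
  [2] .#. => #  t=0,i=8
  [1] ..# => #  t=0,i=4
  [0] ... => #  t=0,i=10
  bits 00101111 = 47

47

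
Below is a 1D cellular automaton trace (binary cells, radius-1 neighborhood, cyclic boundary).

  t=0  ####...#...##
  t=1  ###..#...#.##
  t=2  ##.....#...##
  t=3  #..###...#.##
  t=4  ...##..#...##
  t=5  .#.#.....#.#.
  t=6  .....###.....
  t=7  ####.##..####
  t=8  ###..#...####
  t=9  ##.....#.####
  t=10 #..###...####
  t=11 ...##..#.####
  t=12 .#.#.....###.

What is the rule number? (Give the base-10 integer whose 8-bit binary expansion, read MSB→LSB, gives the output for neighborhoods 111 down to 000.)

137

  ###|#  b7=1 t=0,i=0
  ##.|.  b6=0 t=0,i=3
  #.#|.  b5=0 t=1,i=10
  #..|.  b4=0 t=0,i=4
  .##|#  b3=1 t=0,i=11
  .#.|.  b2=0 t=0,i=7
  ..#|.  b1=0 t=0,i=6
  ...|#  b0=1 t=0,i=5
  bits 10001001 = 137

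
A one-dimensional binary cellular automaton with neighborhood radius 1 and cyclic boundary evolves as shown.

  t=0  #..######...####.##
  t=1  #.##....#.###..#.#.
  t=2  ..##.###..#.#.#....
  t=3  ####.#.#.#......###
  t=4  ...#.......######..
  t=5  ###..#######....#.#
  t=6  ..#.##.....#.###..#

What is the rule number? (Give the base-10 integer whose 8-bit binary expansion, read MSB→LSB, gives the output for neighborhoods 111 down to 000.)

  ### -> .   bit 7 = 0  t=0,i=4
  ##. -> #   bit 6 = 1  t=0,i=0
  #.# -> .   bit 5 = 0  t=0,i=16
  #.. -> .   bit 4 = 0  t=0,i=1
  .## -> #   bit 3 = 1  t=0,i=3
  .#. -> .   bit 2 = 0  t=1,i=0
  ..# -> #   bit 1 = 1  t=0,i=2
  ... -> #   bit 0 = 1  t=0,i=10
  bits 01001011 = 75

75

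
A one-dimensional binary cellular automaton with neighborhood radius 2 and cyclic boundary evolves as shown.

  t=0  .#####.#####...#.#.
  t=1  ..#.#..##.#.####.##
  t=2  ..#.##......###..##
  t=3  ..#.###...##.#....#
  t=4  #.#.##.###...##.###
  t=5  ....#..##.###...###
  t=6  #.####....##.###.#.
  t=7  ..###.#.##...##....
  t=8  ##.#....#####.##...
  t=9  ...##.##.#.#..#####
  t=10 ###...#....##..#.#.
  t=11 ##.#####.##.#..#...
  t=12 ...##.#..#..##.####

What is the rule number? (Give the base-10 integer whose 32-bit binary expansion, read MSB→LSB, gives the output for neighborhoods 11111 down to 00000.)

  nb #####: next=.  (t=0,i=3, bit31=0)
  nb ####.: next=#  (t=0,i=4, bit30=1)
  nb ###.#: next=.  (t=0,i=5, bit29=0)
  nb ###..: next=.  (t=0,i=11, bit28=0)
  nb ##.##: next=.  (t=0,i=6, bit27=0)
  nb ##.#.: next=.  (t=1,i=9, bit26=0)
  nb ##..#: next=.  (t=1,i=0, bit25=0)
  nb ##...: next=#  (t=0,i=12, bit24=1)
  nb #.###: next=#  (t=0,i=7, bit23=1)
  nb #.##.: next=#  (t=1,i=17, bit22=1)
  nb #.#.#: next=.  (t=1,i=10, bit21=0)
  nb #.#..: next=#  (t=0,i=17, bit20=1)
  nb #..##: next=.  (t=0,i=0, bit19=0)
  nb #..#.: next=.  (t=1,i=1, bit18=0)
  nb #...#: next=#  (t=0,i=13, bit17=1)
  nb #....: next=.  (t=2,i=7, bit16=0)
  nb .####: next=#  (t=0,i=2, bit15=1)
  nb .###.: next=#  (t=2,i=13, bit14=1)
  nb .##.#: next=.  (t=1,i=8, bit13=0)
  nb .##..: next=#  (t=1,i=18, bit12=1)
  nb .#.##: next=.  (t=1,i=11, bit11=0)
  nb .#.#.: next=.  (t=0,i=16, bit10=0)
  nb .#..#: next=#  (t=0,i=18, bit9=1)
  nb .#...: next=#  (t=3,i=14, bit8=1)
  nb ..###: next=.  (t=0,i=1, bit7=0)
  nb ..##.: next=.  (t=1,i=7, bit6=0)
  nb ..#.#: next=#  (t=0,i=15, bit5=1)
  nb ..#..: next=#  (t=3,i=18, bit4=1)
  nb ...##: next=#  (t=2,i=11, bit3=1)
  nb ...#.: next=#  (t=0,i=14, bit2=1)
  nb ....#: next=#  (t=2,i=10, bit1=1)
  nb .....: next=.  (t=2,i=8, bit0=0)
  bits 01000001110100101101001100111110 = 1104335678

1104335678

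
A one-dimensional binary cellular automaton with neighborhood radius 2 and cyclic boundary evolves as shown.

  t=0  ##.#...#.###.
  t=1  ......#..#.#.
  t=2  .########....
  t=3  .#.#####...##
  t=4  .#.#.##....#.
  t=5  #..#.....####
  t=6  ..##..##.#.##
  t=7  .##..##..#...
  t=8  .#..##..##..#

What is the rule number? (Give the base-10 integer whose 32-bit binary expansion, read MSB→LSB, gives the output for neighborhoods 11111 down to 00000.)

3769369303

  [31] ##### => #  t=2,i=3
  [30] ####. => #  t=2,i=7
  [29] ###.# => #  t=0,i=11
  [28] ###.. => .  t=2,i=8
  [27] ##.## => .  t=0,i=12
  [26] ##.#. => .  t=0,i=2
  [25] ##..# => .  t=5,i=1
  [24] ##... => .  t=2,i=9
  [23] #.### => #  t=0,i=9
  [22] #.##. => .  t=0,i=0
  [21] #.#.# => #  t=3,i=1
  [20] #.#.. => .  t=0,i=3
  [19] #..## => #  t=6,i=1
  [18] #..#. => #  t=1,i=8
  [17] #...# => .  t=0,i=5
  [16] #.... => .  t=1,i=0
  [15] .#### => .  t=2,i=2
  [14] .###. => .  t=0,i=10
  [13] .##.# => .  t=0,i=1
  [12] .##.. => .  t=4,i=6
  [11] .#.## => .  t=0,i=8
  [10] .#.#. => .  t=1,i=10
  [9] .#..# => #  t=1,i=7
  [8] .#... => .  t=0,i=4
  [7] ..### => #  t=2,i=1
  [6] ..##. => #  t=3,i=11
  [5] ..#.# => .  t=0,i=7
  [4] ..#.. => #  t=1,i=6
  [3] ...## => .  t=2,i=0
  [2] ...#. => #  t=0,i=6
  [1] ....# => #  t=1,i=4
  [0] ..... => #  t=1,i=1
  bits 11100000101011000000001011010111 = 3769369303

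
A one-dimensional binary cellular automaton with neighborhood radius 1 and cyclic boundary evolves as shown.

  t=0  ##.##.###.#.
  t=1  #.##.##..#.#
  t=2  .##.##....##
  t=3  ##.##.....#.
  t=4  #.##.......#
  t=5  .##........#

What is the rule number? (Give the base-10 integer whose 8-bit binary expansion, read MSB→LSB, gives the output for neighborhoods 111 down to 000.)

40

  ###|.  b7=0 t=0,i=7
  ##.|.  b6=0 t=0,i=1
  #.#|#  b5=1 t=0,i=2
  #..|.  b4=0 t=1,i=7
  .##|#  b3=1 t=0,i=0
  .#.|.  b2=0 t=0,i=10
  ..#|.  b1=0 t=1,i=8
  ...|.  b0=0 t=2,i=7
  bits 00101000 = 40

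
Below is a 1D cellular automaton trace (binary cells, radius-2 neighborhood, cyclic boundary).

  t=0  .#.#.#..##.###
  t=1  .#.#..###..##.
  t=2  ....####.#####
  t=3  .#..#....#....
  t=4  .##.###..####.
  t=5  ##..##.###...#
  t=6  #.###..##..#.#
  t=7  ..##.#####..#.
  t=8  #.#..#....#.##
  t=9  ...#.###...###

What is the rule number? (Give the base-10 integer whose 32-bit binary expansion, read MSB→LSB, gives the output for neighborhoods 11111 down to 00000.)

  ##### -> .   bit 31 = 0  t=2,i=11
  ####. -> .   bit 30 = 0  t=2,i=6
  ###.# -> .   bit 29 = 0  t=0,i=13
  ###.. -> .   bit 28 = 0  t=1,i=8
  ##.## -> .   bit 27 = 0  t=0,i=10
  ##.#. -> .   bit 26 = 0  t=0,i=0
  ##..# -> #   bit 25 = 1  t=1,i=9
  ##... -> .   bit 24 = 0  t=2,i=0
  #.### -> #   bit 23 = 1  t=0,i=11
  #.##. -> .   bit 22 = 0  t=6,i=13
  #.#.# -> #   bit 21 = 1  t=0,i=1
  #.#.. -> .   bit 20 = 0  t=0,i=5
  #..## -> #   bit 19 = 1  t=0,i=7
  #..#. -> .   bit 18 = 0  t=1,i=0
  #...# -> #   bit 17 = 1  t=5,i=11
  #.... -> #   bit 16 = 1  t=2,i=1
  .#### -> .   bit 15 = 0  t=2,i=5
  .###. -> #   bit 14 = 1  t=0,i=12
  .##.# -> .   bit 13 = 0  t=0,i=9
  .##.. -> #   bit 12 = 1  t=1,i=12
  .#.## -> #   bit 11 = 1  t=6,i=12
  .#.#. -> .   bit 10 = 0  t=0,i=2
  .#..# -> #   bit 9 = 1  t=0,i=6
  .#... -> #   bit 8 = 1  t=3,i=5
  ..### -> #   bit 7 = 1  t=1,i=6
  ..##. -> #   bit 6 = 1  t=0,i=8
  ..#.# -> .   bit 5 = 0  t=1,i=1
  ..#.. -> #   bit 4 = 1  t=3,i=1
  ...## -> .   bit 3 = 0  t=2,i=3
  ...#. -> .   bit 2 = 0  t=3,i=0
  ....# -> .   bit 1 = 0  t=2,i=2
  ..... -> #   bit 0 = 1  t=3,i=12
  bits 00000010101010110101101111010001 = 44784593

44784593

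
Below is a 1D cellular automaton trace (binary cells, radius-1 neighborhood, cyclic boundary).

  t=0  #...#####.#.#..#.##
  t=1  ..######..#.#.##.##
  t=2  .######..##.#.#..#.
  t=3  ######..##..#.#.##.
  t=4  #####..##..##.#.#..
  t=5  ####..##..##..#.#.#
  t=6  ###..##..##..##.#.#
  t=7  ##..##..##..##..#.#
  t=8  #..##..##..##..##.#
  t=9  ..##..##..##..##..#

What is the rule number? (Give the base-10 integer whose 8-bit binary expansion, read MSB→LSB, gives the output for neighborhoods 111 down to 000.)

  ### -> #   bit 7 = 1  t=0,i=5
  ##. -> .   bit 6 = 0  t=0,i=0
  #.# -> .   bit 5 = 0  t=0,i=9
  #.. -> .   bit 4 = 0  t=0,i=1
  .## -> #   bit 3 = 1  t=0,i=4
  .#. -> #   bit 2 = 1  t=0,i=10
  ..# -> #   bit 1 = 1  t=0,i=3
  ... -> #   bit 0 = 1  t=0,i=2
  bits 10001111 = 143

143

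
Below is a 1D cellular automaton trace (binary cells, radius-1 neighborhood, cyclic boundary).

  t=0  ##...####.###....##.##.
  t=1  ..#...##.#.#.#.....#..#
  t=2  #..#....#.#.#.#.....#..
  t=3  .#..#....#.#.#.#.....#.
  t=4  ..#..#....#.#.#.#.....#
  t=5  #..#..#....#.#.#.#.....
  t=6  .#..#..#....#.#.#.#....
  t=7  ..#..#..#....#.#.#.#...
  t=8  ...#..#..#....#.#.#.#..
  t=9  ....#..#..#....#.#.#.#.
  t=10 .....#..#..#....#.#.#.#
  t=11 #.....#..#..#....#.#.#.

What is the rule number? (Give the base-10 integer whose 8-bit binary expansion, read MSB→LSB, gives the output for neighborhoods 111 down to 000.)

  nb ###: next=#  (t=0,i=6, bit7=1)
  nb ##.: next=.  (t=0,i=1, bit6=0)
  nb #.#: next=#  (t=0,i=9, bit5=1)
  nb #..: next=#  (t=0,i=2, bit4=1)
  nb .##: next=.  (t=0,i=0, bit3=0)
  nb .#.: next=.  (t=1,i=2, bit2=0)
  nb ..#: next=.  (t=0,i=4, bit1=0)
  nb ...: next=.  (t=0,i=3, bit0=0)
  bits 10110000 = 176

176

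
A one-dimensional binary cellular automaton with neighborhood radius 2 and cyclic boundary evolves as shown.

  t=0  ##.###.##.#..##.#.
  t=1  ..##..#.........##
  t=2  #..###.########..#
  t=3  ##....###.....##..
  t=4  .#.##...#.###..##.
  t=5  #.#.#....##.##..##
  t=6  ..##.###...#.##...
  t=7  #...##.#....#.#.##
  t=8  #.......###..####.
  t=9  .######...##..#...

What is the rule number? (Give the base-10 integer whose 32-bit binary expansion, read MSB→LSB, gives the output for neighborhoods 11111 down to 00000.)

447061251

  [31] ##### => .  t=2,i=9
  [30] ####. => .  t=2,i=13
  [29] ###.# => .  t=0,i=5
  [28] ###.. => #  t=2,i=14
  [27] ##.## => #  t=0,i=2
  [26] ##.#. => .  t=0,i=9
  [25] ##..# => #  t=1,i=0
  [24] ##... => .  t=3,i=2
  [23] #.### => #  t=0,i=3
  [22] #.##. => .  t=0,i=0
  [21] #.#.# => #  t=0,i=16
  [20] #.#.. => .  t=0,i=10
  [19] #..## => .  t=0,i=12
  [18] #..#. => #  t=1,i=5
  [17] #...# => .  t=4,i=6
  [16] #.... => #  t=1,i=8
  [15] .#### => #  t=2,i=8
  [14] .###. => .  t=0,i=4
  [13] .##.# => .  t=0,i=1
  [12] .##.. => #  t=1,i=3
  [11] .#.## => #  t=0,i=17
  [10] .#.#. => #  t=5,i=3
  [9] .#..# => .  t=0,i=11
  [8] .#... => #  t=1,i=7
  [7] ..### => .  t=2,i=3
  [6] ..##. => .  t=0,i=13
  [5] ..#.# => .  t=4,i=1
  [4] ..#.. => .  t=1,i=6
  [3] ...## => .  t=1,i=15
  [2] ...#. => .  t=4,i=7
  [1] ....# => #  t=1,i=14
  [0] ..... => #  t=1,i=9
  bits 00011010101001011001110100000011 = 447061251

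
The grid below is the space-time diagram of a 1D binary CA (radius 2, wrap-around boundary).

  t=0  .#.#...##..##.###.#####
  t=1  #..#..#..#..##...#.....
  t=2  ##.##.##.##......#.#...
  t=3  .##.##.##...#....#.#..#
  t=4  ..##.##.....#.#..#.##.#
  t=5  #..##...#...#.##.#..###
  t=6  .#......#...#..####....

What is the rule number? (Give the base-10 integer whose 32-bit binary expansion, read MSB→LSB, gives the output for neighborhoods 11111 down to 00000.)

  #####|.  b31=0 t=0,i=20
  ####.|.  b30=0 t=0,i=21
  ###.#|.  b29=0 t=0,i=16
  ###..|.  b28=0 t=5,i=0
  ##.##|#  b27=1 t=0,i=13
  ##.#.|#  b26=1 t=0,i=0
  ##..#|#  b25=1 t=0,i=9
  ##...|.  b24=0 t=1,i=14
  #.###|.  b23=0 t=0,i=14
  #.##.|.  b22=0 t=2,i=3
  #.#.#|.  b21=0 t=0,i=1
  #.#..|#  b20=1 t=0,i=3
  #..##|.  b19=0 t=0,i=10
  #..#.|.  b18=0 t=1,i=2
  #...#|.  b17=0 t=0,i=5
  #....|#  b16=1 t=1,i=19
  .####|.  b15=0 t=0,i=19
  .###.|.  b14=0 t=0,i=15
  .##.#|#  b13=1 t=0,i=12
  .##..|.  b12=0 t=0,i=8
  .#.##|.  b11=0 t=3,i=0
  .#.#.|.  b10=0 t=0,i=2
  .#..#|#  b9=1 t=1,i=1
  .#...|.  b8=0 t=0,i=4
  ..###|.  b7=0 t=5,i=20
  ..##.|.  b6=0 t=0,i=7
  ..#.#|#  b5=1 t=2,i=17
  ..#..|#  b4=1 t=1,i=0
  ...##|#  b3=1 t=0,i=6
  ...#.|.  b2=0 t=1,i=16
  ....#|.  b1=0 t=1,i=21
  .....|.  b0=0 t=1,i=20
  bits 00001110000100010010001000111000 = 236003896

236003896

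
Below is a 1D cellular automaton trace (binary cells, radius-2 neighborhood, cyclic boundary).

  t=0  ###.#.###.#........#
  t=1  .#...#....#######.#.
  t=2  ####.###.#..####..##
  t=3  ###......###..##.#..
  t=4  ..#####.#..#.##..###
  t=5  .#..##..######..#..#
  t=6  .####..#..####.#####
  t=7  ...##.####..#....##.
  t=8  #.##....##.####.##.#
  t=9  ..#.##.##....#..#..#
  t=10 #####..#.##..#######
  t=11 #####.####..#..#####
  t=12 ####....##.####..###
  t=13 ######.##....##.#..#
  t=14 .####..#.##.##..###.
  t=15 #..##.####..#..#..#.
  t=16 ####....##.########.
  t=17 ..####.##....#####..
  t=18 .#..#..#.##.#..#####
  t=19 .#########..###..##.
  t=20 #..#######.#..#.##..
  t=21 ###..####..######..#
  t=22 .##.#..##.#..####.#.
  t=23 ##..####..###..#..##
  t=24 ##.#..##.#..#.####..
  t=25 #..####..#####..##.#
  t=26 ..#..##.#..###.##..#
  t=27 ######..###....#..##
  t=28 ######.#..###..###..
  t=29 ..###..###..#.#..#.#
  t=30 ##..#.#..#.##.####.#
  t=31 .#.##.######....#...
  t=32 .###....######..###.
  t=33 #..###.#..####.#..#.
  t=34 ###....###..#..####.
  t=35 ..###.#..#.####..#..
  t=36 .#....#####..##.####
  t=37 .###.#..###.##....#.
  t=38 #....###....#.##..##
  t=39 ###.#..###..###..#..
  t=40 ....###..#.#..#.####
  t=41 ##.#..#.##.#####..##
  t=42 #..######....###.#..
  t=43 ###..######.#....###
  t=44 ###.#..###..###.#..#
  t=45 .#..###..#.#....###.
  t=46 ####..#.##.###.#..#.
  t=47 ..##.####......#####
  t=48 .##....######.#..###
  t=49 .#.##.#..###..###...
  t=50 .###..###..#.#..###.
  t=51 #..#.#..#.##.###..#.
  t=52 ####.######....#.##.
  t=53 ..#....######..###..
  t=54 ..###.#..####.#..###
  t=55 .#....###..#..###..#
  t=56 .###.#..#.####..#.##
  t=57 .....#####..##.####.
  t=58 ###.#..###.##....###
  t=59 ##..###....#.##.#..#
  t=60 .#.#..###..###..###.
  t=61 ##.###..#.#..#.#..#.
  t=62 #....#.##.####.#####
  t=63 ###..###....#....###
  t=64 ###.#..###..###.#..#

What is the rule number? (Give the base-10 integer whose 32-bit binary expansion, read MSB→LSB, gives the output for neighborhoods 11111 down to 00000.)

  ##### -> #   bit 31 = 1  t=1,i=12
  ####. -> #   bit 30 = 1  t=0,i=1
  ###.# -> .   bit 29 = 0  t=0,i=2
  ###.. -> #   bit 28 = 1  t=2,i=15
  ##.## -> .   bit 27 = 0  t=2,i=4
  ##.#. -> .   bit 26 = 0  t=0,i=3
  ##..# -> .   bit 25 = 0  t=2,i=16
  ##... -> #   bit 24 = 1  t=3,i=3
  #.### -> .   bit 23 = 0  t=0,i=6
  #.##. -> #   bit 22 = 1  t=4,i=13
  #.#.# -> .   bit 21 = 0  t=0,i=4
  #.#.. -> #   bit 20 = 1  t=0,i=10
  #..## -> #   bit 19 = 1  t=2,i=11
  #..#. -> #   bit 18 = 1  t=1,i=0
  #...# -> #   bit 17 = 1  t=1,i=3
  #.... -> #   bit 16 = 1  t=0,i=12
  .#### -> .   bit 15 = 0  t=0,i=0
  .###. -> .   bit 14 = 0  t=0,i=7
  .##.# -> .   bit 13 = 0  t=3,i=15
  .##.. -> .   bit 12 = 0  t=4,i=14
  .#.## -> #   bit 11 = 1  t=0,i=5
  .#.#. -> .   bit 10 = 0  t=5,i=0
  .#..# -> #   bit 9 = 1  t=1,i=19
  .#... -> #   bit 8 = 1  t=0,i=11
  ..### -> .   bit 7 = 0  t=0,i=19
  ..##. -> #   bit 6 = 1  t=3,i=14
  ..#.# -> #   bit 5 = 1  t=4,i=11
  ..#.. -> #   bit 4 = 1  t=1,i=1
  ...## -> #   bit 3 = 1  t=0,i=18
  ...#. -> .   bit 2 = 0  t=1,i=4
  ....# -> .   bit 1 = 0  t=0,i=17
  ..... -> #   bit 0 = 1  t=0,i=13
  bits 11010001010111110000101101111001 = 3512667001

3512667001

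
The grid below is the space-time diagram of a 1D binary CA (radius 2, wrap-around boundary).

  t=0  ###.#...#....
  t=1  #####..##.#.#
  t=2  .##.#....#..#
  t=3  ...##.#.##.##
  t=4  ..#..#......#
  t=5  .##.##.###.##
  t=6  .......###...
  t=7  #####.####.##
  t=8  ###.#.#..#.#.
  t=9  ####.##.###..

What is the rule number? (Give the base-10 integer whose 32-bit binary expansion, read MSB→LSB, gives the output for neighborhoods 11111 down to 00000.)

  nb #####: next=#  (t=1,i=1, bit31=1)
  nb ####.: next=.  (t=1,i=3, bit30=0)
  nb ###.#: next=#  (t=0,i=2, bit29=1)
  nb ###..: next=#  (t=1,i=4, bit28=1)
  nb ##.##: next=.  (t=3,i=10, bit27=0)
  nb ##.#.: next=#  (t=0,i=3, bit26=1)
  nb ##..#: next=.  (t=1,i=5, bit25=0)
  nb ##...: next=.  (t=3,i=0, bit24=0)
  nb #.###: next=#  (t=1,i=12, bit23=1)
  nb #.##.: next=.  (t=2,i=1, bit22=0)
  nb #.#.#: next=.  (t=1,i=10, bit21=0)
  nb #.#..: next=#  (t=0,i=4, bit20=1)
  nb #..##: next=.  (t=1,i=6, bit19=0)
  nb #..#.: next=#  (t=2,i=11, bit18=1)
  nb #...#: next=.  (t=0,i=6, bit17=0)
  nb #....: next=#  (t=0,i=10, bit16=1)
  nb .####: next=.  (t=1,i=0, bit15=0)
  nb .###.: next=#  (t=0,i=1, bit14=1)
  nb .##.#: next=.  (t=1,i=8, bit13=0)
  nb .##..: next=#  (t=3,i=12, bit12=1)
  nb .#.##: next=.  (t=1,i=11, bit11=0)
  nb .#.#.: next=#  (t=8,i=5, bit10=1)
  nb .#..#: next=.  (t=2,i=10, bit9=0)
  nb .#...: next=.  (t=0,i=5, bit8=0)
  nb ..###: next=#  (t=0,i=0, bit7=1)
  nb ..##.: next=.  (t=1,i=7, bit6=0)
  nb ..#.#: next=#  (t=2,i=12, bit5=1)
  nb ..#..: next=#  (t=0,i=8, bit4=1)
  nb ...##: next=#  (t=0,i=12, bit3=1)
  nb ...#.: next=#  (t=0,i=7, bit2=1)
  nb ....#: next=.  (t=0,i=11, bit1=0)
  nb .....: next=#  (t=4,i=8, bit0=1)
  bits 10110100100101010101010010111101 = 3029685437

3029685437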